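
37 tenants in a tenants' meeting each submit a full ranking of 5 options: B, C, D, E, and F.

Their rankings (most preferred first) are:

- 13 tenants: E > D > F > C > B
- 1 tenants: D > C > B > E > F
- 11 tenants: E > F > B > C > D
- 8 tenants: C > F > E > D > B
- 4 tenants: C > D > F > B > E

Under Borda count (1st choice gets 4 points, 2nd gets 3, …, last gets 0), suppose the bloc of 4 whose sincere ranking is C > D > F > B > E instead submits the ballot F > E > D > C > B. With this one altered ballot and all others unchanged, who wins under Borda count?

Borda totals with the altered ballot: B 24, C 63, D 59, E 125, F 99.
The winner is unchanged: still E.

E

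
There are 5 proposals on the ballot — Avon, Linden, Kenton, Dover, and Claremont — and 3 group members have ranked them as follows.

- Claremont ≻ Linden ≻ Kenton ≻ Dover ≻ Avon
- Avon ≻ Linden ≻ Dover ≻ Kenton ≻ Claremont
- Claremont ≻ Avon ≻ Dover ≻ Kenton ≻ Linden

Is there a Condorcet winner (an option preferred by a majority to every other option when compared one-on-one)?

Yes

Head-to-head results (3 voters total):
Avon vs Linden: Avon wins 2–1.
Avon vs Kenton: Avon wins 2–1.
Avon vs Dover: Avon wins 2–1.
Avon vs Claremont: Claremont wins 2–1.
Linden vs Kenton: Linden wins 2–1.
Linden vs Dover: Linden wins 2–1.
Linden vs Claremont: Claremont wins 2–1.
Kenton vs Dover: Dover wins 2–1.
Kenton vs Claremont: Claremont wins 2–1.
Dover vs Claremont: Claremont wins 2–1.
Claremont beats each rival — Avon (2–1), Linden (2–1), Kenton (2–1), Dover (2–1) — so Claremont is the Condorcet winner.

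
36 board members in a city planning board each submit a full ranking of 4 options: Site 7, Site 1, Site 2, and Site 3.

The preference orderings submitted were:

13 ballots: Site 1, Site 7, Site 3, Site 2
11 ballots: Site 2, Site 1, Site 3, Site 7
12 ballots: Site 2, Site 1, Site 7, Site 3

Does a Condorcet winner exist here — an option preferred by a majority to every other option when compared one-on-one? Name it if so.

Head-to-head results (36 voters total):
Site 7 vs Site 1: Site 1 wins 36–0.
Site 7 vs Site 2: Site 2 wins 23–13.
Site 7 vs Site 3: Site 7 wins 25–11.
Site 1 vs Site 2: Site 2 wins 23–13.
Site 1 vs Site 3: Site 1 wins 36–0.
Site 2 vs Site 3: Site 2 wins 23–13.
Site 2 beats each rival — Site 7 (23–13), Site 1 (23–13), Site 3 (23–13) — so Site 2 is the Condorcet winner.

Site 2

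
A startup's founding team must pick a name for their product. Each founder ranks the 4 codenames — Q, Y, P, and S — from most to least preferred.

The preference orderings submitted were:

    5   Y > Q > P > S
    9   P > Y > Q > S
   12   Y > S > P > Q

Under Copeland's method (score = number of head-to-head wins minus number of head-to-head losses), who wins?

Pairwise results:
  Q vs Y: Y wins 26–0.
  Q vs P: P wins 21–5.
  Q vs S: Q wins 14–12.
  Y vs P: Y wins 17–9.
  Y vs S: Y wins 26–0.
  P vs S: P wins 14–12.
Copeland scores (wins − losses):
  Q: 1 − 2 = -1
  Y: 3 − 0 = 3
  P: 2 − 1 = 1
  S: 0 − 3 = -3
Y has the best Copeland score.

Y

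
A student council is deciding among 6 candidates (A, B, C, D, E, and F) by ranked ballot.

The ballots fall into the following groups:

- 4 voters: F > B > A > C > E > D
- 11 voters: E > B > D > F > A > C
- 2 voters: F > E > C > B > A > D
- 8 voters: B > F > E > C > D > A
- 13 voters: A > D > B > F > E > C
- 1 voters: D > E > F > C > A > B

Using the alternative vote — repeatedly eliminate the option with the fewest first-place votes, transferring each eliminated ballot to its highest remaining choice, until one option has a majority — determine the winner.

Round 1: A 13, E 11, B 8, F 6, D 1, C 0. C has the fewest and is eliminated.
Round 2: A 13, E 11, B 8, F 6, D 1. D has the fewest and is eliminated.
Round 3: A 13, E 12, B 8, F 6. F has the fewest and is eliminated.
Round 4: E 14, A 13, B 12. B has the fewest and is eliminated.
Round 5: E 22, A 17. E has a majority.

E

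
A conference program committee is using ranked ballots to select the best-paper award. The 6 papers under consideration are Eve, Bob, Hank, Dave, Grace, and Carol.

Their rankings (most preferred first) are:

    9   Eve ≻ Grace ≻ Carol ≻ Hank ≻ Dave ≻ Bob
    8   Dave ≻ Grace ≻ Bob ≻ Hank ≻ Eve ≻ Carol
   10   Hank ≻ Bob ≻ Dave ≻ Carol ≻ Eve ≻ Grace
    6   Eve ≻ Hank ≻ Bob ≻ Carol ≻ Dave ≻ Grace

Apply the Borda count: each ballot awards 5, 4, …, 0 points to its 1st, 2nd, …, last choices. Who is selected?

Hank

Borda scores:
  Eve: 9·5 + 8·1 + 10·1 + 6·5 = 93
  Bob: 9·0 + 8·3 + 10·4 + 6·3 = 82
  Hank: 9·2 + 8·2 + 10·5 + 6·4 = 108
  Dave: 9·1 + 8·5 + 10·3 + 6·1 = 85
  Grace: 9·4 + 8·4 + 10·0 + 6·0 = 68
  Carol: 9·3 + 8·0 + 10·2 + 6·2 = 59
Hank has the highest total.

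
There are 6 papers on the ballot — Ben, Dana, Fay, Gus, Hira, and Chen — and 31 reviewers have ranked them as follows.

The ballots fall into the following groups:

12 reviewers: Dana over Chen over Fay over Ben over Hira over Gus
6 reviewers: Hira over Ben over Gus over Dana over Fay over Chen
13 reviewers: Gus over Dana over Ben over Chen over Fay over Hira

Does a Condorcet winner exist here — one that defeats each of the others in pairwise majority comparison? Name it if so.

Head-to-head results (31 voters total):
Ben vs Dana: Dana wins 25–6.
Ben vs Fay: Ben wins 19–12.
Ben vs Gus: Ben wins 18–13.
Ben vs Hira: Ben wins 25–6.
Ben vs Chen: Ben wins 19–12.
Dana vs Fay: Dana wins 31–0.
Dana vs Gus: Gus wins 19–12.
Dana vs Hira: Dana wins 25–6.
Dana vs Chen: Dana wins 31–0.
Fay vs Gus: Gus wins 19–12.
Fay vs Hira: Fay wins 25–6.
Fay vs Chen: Chen wins 25–6.
Gus vs Hira: Hira wins 18–13.
Gus vs Chen: Gus wins 19–12.
Hira vs Chen: Chen wins 25–6.
No candidate beats all others: Ben beats Gus beats Dana beats Ben, a majority cycle.

No Condorcet winner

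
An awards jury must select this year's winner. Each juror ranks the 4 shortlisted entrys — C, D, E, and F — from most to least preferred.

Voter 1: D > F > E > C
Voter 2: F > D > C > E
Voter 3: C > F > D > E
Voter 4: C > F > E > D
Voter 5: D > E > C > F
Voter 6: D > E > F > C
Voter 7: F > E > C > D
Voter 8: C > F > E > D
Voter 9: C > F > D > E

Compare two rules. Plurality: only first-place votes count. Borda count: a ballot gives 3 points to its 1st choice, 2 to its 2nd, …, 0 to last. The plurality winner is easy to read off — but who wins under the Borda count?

F

Plurality first-place counts: C 4, D 3, E 0, F 2 → C.
Borda totals: C 15, D 13, E 9, F 17 → F.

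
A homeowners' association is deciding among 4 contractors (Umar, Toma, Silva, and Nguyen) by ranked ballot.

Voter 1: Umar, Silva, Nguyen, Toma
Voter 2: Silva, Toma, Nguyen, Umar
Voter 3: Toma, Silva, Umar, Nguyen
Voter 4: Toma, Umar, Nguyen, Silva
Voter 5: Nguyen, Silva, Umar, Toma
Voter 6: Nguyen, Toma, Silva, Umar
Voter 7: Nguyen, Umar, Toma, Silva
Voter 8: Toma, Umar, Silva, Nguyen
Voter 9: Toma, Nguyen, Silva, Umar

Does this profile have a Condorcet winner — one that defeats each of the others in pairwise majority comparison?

Head-to-head results (9 voters total):
Umar vs Toma: Toma wins 6–3.
Umar vs Silva: Silva wins 5–4.
Umar vs Nguyen: Nguyen wins 5–4.
Toma vs Silva: Toma wins 6–3.
Toma vs Nguyen: Toma wins 5–4.
Silva vs Nguyen: Nguyen wins 5–4.
Toma beats each rival — Umar (6–3), Silva (6–3), Nguyen (5–4) — so Toma is the Condorcet winner.

Yes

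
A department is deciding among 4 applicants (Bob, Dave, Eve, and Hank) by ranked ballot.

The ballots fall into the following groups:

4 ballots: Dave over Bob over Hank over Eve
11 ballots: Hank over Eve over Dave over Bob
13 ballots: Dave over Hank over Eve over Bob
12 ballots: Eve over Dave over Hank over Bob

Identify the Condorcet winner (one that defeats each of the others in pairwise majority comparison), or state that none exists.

Head-to-head results (40 voters total):
Bob vs Dave: Dave wins 40–0.
Bob vs Eve: Eve wins 36–4.
Bob vs Hank: Hank wins 36–4.
Dave vs Eve: Eve wins 23–17.
Dave vs Hank: Dave wins 29–11.
Eve vs Hank: Hank wins 28–12.
No candidate beats all others: Dave beats Hank beats Eve beats Dave, a majority cycle.

None — there is no Condorcet winner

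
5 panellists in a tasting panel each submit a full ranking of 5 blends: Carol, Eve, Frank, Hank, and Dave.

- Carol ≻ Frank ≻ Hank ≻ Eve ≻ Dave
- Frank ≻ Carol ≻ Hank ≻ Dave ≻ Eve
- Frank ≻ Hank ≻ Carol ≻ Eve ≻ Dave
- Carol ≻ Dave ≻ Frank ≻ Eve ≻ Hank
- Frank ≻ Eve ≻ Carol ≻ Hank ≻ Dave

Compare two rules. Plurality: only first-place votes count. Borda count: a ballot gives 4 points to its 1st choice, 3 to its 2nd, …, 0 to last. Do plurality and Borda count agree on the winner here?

Yes

Plurality first-place counts: Carol 2, Eve 0, Frank 3, Hank 0, Dave 0 → Frank.
Borda totals: Carol 15, Eve 6, Frank 17, Hank 8, Dave 4 → Frank.
The two rules agree on Frank.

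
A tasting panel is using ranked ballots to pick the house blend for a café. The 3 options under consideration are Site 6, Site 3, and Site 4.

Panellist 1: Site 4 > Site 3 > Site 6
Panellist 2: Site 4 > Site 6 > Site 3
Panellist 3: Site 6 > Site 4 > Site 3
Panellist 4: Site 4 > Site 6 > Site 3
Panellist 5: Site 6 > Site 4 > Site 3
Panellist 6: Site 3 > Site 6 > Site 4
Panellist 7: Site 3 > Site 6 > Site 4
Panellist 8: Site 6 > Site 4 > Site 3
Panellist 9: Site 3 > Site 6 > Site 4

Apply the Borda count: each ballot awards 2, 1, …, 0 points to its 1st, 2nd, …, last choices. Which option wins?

Borda scores:
  Site 6: 0 + 1 + 2 + 1 + 2 + 1 + 1 + 2 + 1 = 11
  Site 3: 1 + 0 + 0 + 0 + 0 + 2 + 2 + 0 + 2 = 7
  Site 4: 2 + 2 + 1 + 2 + 1 + 0 + 0 + 1 + 0 = 9
Site 6 has the highest total.

Site 6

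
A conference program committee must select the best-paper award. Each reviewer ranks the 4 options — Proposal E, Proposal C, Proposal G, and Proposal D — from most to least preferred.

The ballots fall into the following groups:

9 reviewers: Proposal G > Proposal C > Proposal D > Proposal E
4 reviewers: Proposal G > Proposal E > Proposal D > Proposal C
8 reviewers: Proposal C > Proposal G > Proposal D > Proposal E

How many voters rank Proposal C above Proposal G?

8

Ballots ranking Proposal C above Proposal G: 8.
Ballots ranking Proposal G above Proposal C: 9+4 = 13.
So 8 of 21 voters prefer Proposal C to Proposal G.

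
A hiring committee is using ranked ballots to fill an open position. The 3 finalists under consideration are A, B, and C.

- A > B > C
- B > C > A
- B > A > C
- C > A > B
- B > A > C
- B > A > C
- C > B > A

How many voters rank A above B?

2

Ballots ranking A above B: 2.
Ballots ranking B above A: 5.
So 2 of 7 voters prefer A to B.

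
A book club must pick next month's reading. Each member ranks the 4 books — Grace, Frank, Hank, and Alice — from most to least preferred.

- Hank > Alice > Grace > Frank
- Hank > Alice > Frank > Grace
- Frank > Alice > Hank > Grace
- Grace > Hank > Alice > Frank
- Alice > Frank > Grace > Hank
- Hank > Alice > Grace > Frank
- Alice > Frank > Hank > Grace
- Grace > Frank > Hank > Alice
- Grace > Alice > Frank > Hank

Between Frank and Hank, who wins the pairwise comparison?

Frank

Ballots ranking Frank above Hank: 5.
Ballots ranking Hank above Frank: 4.
Frank wins the head-to-head, 5–4.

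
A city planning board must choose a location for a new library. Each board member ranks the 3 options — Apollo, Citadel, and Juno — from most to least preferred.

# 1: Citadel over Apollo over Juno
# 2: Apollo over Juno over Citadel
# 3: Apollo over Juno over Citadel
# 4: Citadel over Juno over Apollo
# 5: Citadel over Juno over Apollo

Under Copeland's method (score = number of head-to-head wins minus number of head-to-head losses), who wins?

Citadel

Pairwise results:
  Apollo vs Citadel: Citadel wins 3–2.
  Apollo vs Juno: Apollo wins 3–2.
  Citadel vs Juno: Citadel wins 3–2.
Copeland scores (wins − losses):
  Apollo: 1 − 1 = 0
  Citadel: 2 − 0 = 2
  Juno: 0 − 2 = -2
Citadel has the best Copeland score.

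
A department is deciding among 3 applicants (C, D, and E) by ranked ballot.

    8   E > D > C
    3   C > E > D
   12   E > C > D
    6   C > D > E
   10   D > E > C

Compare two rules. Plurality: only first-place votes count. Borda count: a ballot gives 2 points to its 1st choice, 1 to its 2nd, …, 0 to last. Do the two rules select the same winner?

Plurality first-place counts: C 9, D 10, E 20 → E.
Borda totals: C 30, D 34, E 53 → E.
The two rules agree on E.

Yes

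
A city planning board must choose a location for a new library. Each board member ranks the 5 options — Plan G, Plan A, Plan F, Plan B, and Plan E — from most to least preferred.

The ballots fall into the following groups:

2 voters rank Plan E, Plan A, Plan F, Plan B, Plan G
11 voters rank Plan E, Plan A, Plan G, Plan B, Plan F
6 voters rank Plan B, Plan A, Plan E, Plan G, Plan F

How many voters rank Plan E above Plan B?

13

Ballots ranking Plan E above Plan B: 2+11 = 13.
Ballots ranking Plan B above Plan E: 6.
So 13 of 19 voters prefer Plan E to Plan B.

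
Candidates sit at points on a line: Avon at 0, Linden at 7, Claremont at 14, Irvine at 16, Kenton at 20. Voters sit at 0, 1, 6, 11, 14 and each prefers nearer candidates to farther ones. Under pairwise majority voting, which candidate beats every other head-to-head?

With single-peaked preferences on a line, the Condorcet winner is the candidate closest to the median voter.
The median voter (position 6) is closest to Linden at 7.
Check: Linden vs Claremont — voters closer to Linden: 3 of 5.

Linden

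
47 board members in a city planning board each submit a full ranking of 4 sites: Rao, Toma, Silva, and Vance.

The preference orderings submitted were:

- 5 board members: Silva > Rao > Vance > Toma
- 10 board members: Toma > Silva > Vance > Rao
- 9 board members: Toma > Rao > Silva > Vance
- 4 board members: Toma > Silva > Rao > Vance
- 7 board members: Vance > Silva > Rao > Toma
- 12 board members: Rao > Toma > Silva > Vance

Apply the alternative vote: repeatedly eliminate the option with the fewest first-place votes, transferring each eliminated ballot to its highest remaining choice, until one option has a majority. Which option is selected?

Round 1: Toma 23, Rao 12, Vance 7, Silva 5. Silva has the fewest and is eliminated.
Round 2: Toma 23, Rao 17, Vance 7. Vance has the fewest and is eliminated.
Round 3: Rao 24, Toma 23. Rao has a majority.

Rao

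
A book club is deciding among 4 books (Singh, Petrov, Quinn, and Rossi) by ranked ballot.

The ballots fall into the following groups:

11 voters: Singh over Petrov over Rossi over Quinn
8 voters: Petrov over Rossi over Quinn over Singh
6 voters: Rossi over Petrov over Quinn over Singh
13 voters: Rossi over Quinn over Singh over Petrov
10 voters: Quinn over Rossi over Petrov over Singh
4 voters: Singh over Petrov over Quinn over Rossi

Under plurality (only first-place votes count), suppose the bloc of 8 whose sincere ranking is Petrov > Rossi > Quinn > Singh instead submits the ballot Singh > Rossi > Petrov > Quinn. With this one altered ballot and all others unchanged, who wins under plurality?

First-place totals with the altered ballot: Singh 23, Petrov 0, Quinn 10, Rossi 19.
The switch changes the winner from Rossi to Singh.

Singh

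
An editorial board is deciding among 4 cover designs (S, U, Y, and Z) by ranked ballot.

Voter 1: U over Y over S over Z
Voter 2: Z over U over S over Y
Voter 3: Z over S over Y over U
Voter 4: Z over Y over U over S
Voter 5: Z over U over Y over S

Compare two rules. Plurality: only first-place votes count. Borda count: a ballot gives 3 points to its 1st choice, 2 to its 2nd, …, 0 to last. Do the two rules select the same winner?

Yes

Plurality first-place counts: S 0, U 1, Y 0, Z 4 → Z.
Borda totals: S 4, U 8, Y 6, Z 12 → Z.
The two rules agree on Z.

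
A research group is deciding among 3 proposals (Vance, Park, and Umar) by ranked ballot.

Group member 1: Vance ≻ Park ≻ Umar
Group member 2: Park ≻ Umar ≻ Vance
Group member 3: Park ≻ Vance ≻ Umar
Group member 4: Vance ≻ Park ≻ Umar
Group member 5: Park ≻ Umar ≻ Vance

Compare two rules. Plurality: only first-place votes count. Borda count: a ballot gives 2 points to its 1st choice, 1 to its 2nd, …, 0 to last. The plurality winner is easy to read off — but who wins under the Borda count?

Park

Plurality first-place counts: Vance 2, Park 3, Umar 0 → Park.
Borda totals: Vance 5, Park 8, Umar 2 → Park.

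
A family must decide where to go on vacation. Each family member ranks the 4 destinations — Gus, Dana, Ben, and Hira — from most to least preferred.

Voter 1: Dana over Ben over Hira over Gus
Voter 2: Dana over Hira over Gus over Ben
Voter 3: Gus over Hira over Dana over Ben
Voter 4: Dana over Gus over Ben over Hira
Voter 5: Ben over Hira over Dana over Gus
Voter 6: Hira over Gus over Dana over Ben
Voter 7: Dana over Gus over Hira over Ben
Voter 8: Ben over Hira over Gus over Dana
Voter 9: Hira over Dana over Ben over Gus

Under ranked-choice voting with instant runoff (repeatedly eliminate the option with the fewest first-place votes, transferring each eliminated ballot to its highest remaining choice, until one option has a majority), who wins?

Hira

Round 1: Dana 4, Ben 2, Hira 2, Gus 1. Gus has the fewest and is eliminated.
Round 2: Dana 4, Hira 3, Ben 2. Ben has the fewest and is eliminated.
Round 3: Hira 5, Dana 4. Hira has a majority.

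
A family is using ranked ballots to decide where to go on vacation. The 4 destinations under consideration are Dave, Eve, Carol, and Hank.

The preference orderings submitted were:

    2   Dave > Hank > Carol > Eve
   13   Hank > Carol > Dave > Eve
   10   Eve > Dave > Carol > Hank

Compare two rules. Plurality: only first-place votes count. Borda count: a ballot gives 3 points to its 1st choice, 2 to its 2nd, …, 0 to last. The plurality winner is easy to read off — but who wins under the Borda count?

Plurality first-place counts: Dave 2, Eve 10, Carol 0, Hank 13 → Hank.
Borda totals: Dave 39, Eve 30, Carol 38, Hank 43 → Hank.

Hank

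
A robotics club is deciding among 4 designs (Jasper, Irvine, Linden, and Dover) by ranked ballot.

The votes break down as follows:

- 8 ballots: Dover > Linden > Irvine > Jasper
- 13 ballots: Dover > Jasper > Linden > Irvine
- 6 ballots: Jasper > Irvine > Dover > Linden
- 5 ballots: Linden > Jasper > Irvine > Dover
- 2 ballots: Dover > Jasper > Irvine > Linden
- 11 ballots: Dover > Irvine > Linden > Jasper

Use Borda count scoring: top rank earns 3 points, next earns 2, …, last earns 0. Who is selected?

Dover

Borda scores:
  Jasper: 8·0 + 13·2 + 6·3 + 5·2 + 2·2 + 11·0 = 58
  Irvine: 8·1 + 13·0 + 6·2 + 5·1 + 2·1 + 11·2 = 49
  Linden: 8·2 + 13·1 + 6·0 + 5·3 + 2·0 + 11·1 = 55
  Dover: 8·3 + 13·3 + 6·1 + 5·0 + 2·3 + 11·3 = 108
Dover has the highest total.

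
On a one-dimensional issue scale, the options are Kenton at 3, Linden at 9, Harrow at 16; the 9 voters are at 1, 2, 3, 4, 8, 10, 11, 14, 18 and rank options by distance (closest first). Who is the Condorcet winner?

With single-peaked preferences on a line, the Condorcet winner is the candidate closest to the median voter.
The median voter (position 8) is closest to Linden at 9.
Check: Linden vs Harrow — voters closer to Linden: 7 of 9.

Linden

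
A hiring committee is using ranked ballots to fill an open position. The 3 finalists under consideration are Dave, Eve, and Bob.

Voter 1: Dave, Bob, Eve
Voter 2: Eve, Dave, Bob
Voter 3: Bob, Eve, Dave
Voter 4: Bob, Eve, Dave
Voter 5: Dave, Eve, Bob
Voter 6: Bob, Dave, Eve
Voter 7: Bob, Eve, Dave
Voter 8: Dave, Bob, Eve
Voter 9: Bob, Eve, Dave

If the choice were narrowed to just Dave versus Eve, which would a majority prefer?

Eve

Ballots ranking Dave above Eve: 4.
Ballots ranking Eve above Dave: 5.
Eve wins the head-to-head, 5–4.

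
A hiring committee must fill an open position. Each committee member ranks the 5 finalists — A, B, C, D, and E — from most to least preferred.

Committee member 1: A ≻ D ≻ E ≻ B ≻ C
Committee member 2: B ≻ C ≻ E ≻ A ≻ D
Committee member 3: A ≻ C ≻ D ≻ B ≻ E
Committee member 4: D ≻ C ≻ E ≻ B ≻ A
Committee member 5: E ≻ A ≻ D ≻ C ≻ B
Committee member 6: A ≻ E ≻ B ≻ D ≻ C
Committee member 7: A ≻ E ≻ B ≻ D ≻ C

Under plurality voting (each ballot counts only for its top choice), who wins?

A

First-place vote totals:
  A: 4
  B: 1
  C: 0
  D: 1
  E: 1
A has the most first-place votes.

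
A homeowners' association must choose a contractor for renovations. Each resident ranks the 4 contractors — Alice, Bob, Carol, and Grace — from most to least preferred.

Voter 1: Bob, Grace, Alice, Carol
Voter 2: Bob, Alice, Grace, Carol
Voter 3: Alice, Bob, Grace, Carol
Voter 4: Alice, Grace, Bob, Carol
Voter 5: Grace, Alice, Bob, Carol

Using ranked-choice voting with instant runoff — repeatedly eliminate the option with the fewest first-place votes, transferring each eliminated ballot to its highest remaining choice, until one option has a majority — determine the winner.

Round 1: Alice 2, Bob 2, Grace 1, Carol 0. Carol has the fewest and is eliminated.
Round 2: Alice 2, Bob 2, Grace 1. Grace has the fewest and is eliminated.
Round 3: Alice 3, Bob 2. Alice has a majority.

Alice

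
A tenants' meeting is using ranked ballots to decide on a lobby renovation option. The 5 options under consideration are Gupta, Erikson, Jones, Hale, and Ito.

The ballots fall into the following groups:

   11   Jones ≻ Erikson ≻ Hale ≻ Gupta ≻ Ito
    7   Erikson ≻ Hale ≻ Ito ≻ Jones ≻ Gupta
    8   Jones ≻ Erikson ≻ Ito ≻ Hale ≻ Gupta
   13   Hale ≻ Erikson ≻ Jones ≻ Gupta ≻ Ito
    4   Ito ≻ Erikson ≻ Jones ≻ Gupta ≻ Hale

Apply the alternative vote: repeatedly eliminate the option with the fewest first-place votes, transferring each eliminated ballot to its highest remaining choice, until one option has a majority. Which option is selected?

Jones

Round 1: Jones 19, Hale 13, Erikson 7, Ito 4, Gupta 0. Gupta has the fewest and is eliminated.
Round 2: Jones 19, Hale 13, Erikson 7, Ito 4. Ito has the fewest and is eliminated.
Round 3: Jones 19, Hale 13, Erikson 11. Erikson has the fewest and is eliminated.
Round 4: Jones 23, Hale 20. Jones has a majority.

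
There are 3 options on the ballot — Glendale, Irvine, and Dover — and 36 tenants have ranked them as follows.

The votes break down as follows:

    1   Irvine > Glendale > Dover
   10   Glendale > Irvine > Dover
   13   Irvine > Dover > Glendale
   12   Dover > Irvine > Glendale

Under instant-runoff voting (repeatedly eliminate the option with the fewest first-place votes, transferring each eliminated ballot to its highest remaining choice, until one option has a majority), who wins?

Round 1: Irvine 14, Dover 12, Glendale 10. Glendale has the fewest and is eliminated.
Round 2: Irvine 24, Dover 12. Irvine has a majority.

Irvine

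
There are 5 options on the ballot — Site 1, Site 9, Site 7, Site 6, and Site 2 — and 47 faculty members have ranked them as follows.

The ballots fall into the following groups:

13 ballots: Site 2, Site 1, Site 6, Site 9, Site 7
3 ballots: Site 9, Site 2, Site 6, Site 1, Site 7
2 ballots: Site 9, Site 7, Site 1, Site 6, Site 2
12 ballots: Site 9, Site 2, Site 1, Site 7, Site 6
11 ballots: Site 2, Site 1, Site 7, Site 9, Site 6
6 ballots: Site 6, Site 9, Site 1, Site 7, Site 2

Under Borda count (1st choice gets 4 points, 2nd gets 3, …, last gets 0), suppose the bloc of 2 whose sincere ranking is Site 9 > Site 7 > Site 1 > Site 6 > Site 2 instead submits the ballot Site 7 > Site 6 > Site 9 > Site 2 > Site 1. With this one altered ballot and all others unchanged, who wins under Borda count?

Borda totals with the altered ballot: Site 1 111, Site 9 106, Site 7 48, Site 6 62, Site 2 143.
The winner is unchanged: still Site 2.

Site 2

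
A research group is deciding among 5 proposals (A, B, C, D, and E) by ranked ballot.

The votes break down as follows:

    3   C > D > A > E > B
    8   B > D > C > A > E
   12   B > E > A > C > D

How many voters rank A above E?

11

Ballots ranking A above E: 3+8 = 11.
Ballots ranking E above A: 12.
So 11 of 23 voters prefer A to E.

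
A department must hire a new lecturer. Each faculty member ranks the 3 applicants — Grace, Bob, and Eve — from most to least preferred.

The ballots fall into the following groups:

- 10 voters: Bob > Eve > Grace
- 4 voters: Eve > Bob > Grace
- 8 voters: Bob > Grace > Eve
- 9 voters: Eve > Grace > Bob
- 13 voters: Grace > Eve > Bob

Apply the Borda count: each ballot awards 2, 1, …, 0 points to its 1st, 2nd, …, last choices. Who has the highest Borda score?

Borda scores:
  Grace: 10·0 + 4·0 + 8·1 + 9·1 + 13·2 = 43
  Bob: 10·2 + 4·1 + 8·2 + 9·0 + 13·0 = 40
  Eve: 10·1 + 4·2 + 8·0 + 9·2 + 13·1 = 49
Eve has the highest total.

Eve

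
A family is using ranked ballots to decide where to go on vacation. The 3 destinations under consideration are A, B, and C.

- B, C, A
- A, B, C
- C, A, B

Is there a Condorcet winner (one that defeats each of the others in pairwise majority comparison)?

No

Head-to-head results (3 voters total):
A vs B: A wins 2–1.
A vs C: C wins 2–1.
B vs C: B wins 2–1.
No candidate beats all others: A beats B beats C beats A, a majority cycle.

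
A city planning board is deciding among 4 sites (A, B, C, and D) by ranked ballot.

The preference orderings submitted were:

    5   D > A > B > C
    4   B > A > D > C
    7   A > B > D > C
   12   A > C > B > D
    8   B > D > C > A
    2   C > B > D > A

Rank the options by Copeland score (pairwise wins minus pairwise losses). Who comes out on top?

A

Pairwise results:
  A vs B: A wins 24–14.
  A vs C: A wins 28–10.
  A vs D: A wins 23–15.
  B vs C: B wins 24–14.
  B vs D: B wins 33–5.
  C vs D: D wins 24–14.
Copeland scores (wins − losses):
  A: 3 − 0 = 3
  B: 2 − 1 = 1
  C: 0 − 3 = -3
  D: 1 − 2 = -1
A has the best Copeland score.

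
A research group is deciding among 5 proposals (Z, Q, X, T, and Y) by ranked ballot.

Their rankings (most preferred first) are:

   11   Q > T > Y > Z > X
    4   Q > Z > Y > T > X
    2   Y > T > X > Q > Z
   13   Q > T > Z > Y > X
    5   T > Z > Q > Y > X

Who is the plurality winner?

Q

First-place vote totals:
  Z: 0
  Q: 28
  X: 0
  T: 5
  Y: 2
Q has the most first-place votes.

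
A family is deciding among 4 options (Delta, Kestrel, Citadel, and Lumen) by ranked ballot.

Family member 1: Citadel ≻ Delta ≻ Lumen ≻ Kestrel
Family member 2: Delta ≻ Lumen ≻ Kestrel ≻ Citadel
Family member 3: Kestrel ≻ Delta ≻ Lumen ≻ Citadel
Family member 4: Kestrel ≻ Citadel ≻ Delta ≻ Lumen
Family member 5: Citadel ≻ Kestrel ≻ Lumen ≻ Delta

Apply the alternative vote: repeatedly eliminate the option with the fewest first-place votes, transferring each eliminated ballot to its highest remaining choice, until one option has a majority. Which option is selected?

Kestrel

Round 1: Kestrel 2, Citadel 2, Delta 1, Lumen 0. Lumen has the fewest and is eliminated.
Round 2: Kestrel 2, Citadel 2, Delta 1. Delta has the fewest and is eliminated.
Round 3: Kestrel 3, Citadel 2. Kestrel has a majority.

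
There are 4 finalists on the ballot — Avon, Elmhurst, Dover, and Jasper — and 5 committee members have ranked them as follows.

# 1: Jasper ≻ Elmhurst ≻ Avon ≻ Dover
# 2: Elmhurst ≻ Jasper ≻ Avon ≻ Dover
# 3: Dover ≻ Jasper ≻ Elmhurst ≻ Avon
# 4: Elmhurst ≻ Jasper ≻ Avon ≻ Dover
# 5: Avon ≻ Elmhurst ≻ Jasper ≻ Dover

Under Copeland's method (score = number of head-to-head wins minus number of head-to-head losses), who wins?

Elmhurst

Pairwise results:
  Avon vs Elmhurst: Elmhurst wins 4–1.
  Avon vs Dover: Avon wins 4–1.
  Avon vs Jasper: Jasper wins 4–1.
  Elmhurst vs Dover: Elmhurst wins 4–1.
  Elmhurst vs Jasper: Elmhurst wins 3–2.
  Dover vs Jasper: Jasper wins 4–1.
Copeland scores (wins − losses):
  Avon: 1 − 2 = -1
  Elmhurst: 3 − 0 = 3
  Dover: 0 − 3 = -3
  Jasper: 2 − 1 = 1
Elmhurst has the best Copeland score.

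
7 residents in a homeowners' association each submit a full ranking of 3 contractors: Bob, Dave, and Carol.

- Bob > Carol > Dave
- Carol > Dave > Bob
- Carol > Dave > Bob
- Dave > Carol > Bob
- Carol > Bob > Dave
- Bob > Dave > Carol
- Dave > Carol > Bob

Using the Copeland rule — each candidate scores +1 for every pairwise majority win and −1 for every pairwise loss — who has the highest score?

Carol

Pairwise results:
  Bob vs Dave: Dave wins 4–3.
  Bob vs Carol: Carol wins 5–2.
  Dave vs Carol: Carol wins 4–3.
Copeland scores (wins − losses):
  Bob: 0 − 2 = -2
  Dave: 1 − 1 = 0
  Carol: 2 − 0 = 2
Carol has the best Copeland score.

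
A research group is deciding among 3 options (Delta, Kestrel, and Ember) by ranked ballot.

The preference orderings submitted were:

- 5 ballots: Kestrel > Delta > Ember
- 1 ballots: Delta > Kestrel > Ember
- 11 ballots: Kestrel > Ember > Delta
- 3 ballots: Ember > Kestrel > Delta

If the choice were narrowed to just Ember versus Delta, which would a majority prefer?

Ember

Ballots ranking Ember above Delta: 11+3 = 14.
Ballots ranking Delta above Ember: 5+1 = 6.
Ember wins the head-to-head, 14–6.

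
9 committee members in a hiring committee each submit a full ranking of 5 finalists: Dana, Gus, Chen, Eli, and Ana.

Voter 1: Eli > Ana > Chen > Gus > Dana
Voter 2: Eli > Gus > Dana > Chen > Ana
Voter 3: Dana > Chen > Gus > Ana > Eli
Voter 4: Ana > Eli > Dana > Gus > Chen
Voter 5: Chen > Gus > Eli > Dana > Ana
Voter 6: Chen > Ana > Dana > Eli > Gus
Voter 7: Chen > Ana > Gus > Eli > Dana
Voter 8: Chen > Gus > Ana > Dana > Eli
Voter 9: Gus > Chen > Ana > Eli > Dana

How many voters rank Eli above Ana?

3

Ballots ranking Eli above Ana: 3.
Ballots ranking Ana above Eli: 6.
So 3 of 9 voters prefer Eli to Ana.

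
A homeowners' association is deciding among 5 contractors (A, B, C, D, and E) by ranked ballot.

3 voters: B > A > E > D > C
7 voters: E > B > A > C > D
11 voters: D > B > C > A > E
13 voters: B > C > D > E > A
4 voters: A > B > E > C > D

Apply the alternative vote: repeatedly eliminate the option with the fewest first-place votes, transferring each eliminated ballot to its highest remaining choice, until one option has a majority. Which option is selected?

Round 1: B 16, D 11, E 7, A 4, C 0. C has the fewest and is eliminated.
Round 2: B 16, D 11, E 7, A 4. A has the fewest and is eliminated.
Round 3: B 20, D 11, E 7. B has a majority.

B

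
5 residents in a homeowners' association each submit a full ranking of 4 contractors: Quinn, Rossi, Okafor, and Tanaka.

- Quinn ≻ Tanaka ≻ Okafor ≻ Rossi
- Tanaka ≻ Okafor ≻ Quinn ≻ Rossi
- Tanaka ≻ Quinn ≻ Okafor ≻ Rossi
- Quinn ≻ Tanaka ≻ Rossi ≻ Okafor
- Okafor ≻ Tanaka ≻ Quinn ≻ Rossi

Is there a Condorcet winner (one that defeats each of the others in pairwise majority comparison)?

Head-to-head results (5 voters total):
Quinn vs Rossi: Quinn wins 5–0.
Quinn vs Okafor: Quinn wins 3–2.
Quinn vs Tanaka: Tanaka wins 3–2.
Rossi vs Okafor: Okafor wins 4–1.
Rossi vs Tanaka: Tanaka wins 5–0.
Okafor vs Tanaka: Tanaka wins 4–1.
Tanaka beats each rival — Quinn (3–2), Rossi (5–0), Okafor (4–1) — so Tanaka is the Condorcet winner.

Yes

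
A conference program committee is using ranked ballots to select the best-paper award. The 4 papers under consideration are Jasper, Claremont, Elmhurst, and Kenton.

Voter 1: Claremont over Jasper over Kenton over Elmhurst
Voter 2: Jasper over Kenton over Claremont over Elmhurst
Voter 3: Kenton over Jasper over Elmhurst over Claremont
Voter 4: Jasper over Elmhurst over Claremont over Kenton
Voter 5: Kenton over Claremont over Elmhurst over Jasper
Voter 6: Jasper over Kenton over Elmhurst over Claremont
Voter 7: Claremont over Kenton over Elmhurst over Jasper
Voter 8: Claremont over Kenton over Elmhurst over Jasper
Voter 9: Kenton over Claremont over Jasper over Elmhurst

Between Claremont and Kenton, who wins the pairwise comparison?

Ballots ranking Claremont above Kenton: 4.
Ballots ranking Kenton above Claremont: 5.
Kenton wins the head-to-head, 5–4.

Kenton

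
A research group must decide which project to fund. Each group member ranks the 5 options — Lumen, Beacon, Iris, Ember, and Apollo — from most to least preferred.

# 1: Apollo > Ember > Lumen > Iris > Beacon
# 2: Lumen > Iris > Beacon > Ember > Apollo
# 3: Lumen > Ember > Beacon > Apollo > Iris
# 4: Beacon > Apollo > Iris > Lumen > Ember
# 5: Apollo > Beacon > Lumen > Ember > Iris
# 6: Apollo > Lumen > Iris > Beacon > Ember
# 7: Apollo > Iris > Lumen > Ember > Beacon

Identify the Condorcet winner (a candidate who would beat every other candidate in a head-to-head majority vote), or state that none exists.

Apollo

Head-to-head results (7 voters total):
Lumen vs Beacon: Lumen wins 5–2.
Lumen vs Iris: Lumen wins 5–2.
Lumen vs Ember: Lumen wins 6–1.
Lumen vs Apollo: Apollo wins 5–2.
Beacon vs Iris: Iris wins 4–3.
Beacon vs Ember: Beacon wins 4–3.
Beacon vs Apollo: Apollo wins 4–3.
Iris vs Ember: Iris wins 4–3.
Iris vs Apollo: Apollo wins 6–1.
Ember vs Apollo: Apollo wins 5–2.
Apollo beats each rival — Lumen (5–2), Beacon (4–3), Iris (6–1), Ember (5–2) — so Apollo is the Condorcet winner.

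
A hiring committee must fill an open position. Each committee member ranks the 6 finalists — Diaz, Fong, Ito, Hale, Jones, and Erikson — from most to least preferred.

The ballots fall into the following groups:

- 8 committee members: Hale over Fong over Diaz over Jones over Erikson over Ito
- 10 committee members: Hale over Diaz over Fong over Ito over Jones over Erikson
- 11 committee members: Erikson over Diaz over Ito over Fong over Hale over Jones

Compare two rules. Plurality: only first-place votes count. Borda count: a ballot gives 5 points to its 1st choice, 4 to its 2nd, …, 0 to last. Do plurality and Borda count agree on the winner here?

Plurality first-place counts: Diaz 0, Fong 0, Ito 0, Hale 18, Jones 0, Erikson 11 → Hale.
Borda totals: Diaz 108, Fong 84, Ito 53, Hale 101, Jones 26, Erikson 63 → Diaz.
The two rules disagree: plurality picks Hale, Borda picks Diaz.

No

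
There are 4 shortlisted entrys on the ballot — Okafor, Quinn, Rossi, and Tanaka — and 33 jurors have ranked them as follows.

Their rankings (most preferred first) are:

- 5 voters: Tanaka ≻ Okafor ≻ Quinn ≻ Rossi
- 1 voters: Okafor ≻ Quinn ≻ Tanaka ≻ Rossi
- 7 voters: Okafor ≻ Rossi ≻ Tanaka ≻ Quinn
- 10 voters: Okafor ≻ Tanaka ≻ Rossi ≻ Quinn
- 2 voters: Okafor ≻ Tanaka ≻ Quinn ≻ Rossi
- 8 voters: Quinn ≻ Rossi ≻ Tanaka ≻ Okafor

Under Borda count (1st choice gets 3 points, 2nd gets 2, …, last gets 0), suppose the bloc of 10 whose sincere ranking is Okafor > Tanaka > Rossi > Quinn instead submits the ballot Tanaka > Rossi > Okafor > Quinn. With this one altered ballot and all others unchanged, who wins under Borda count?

Tanaka

Borda totals with the altered ballot: Okafor 50, Quinn 33, Rossi 50, Tanaka 65.
The switch changes the winner from Okafor to Tanaka.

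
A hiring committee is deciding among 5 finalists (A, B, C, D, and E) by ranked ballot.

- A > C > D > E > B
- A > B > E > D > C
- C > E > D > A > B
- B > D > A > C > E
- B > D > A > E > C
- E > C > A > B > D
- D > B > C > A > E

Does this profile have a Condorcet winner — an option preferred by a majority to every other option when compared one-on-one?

No

Head-to-head results (7 voters total):
A vs B: A wins 4–3.
A vs C: A wins 4–3.
A vs D: D wins 4–3.
A vs E: A wins 5–2.
B vs C: B wins 4–3.
B vs D: B wins 4–3.
B vs E: B wins 4–3.
C vs D: D wins 4–3.
C vs E: C wins 4–3.
D vs E: D wins 4–3.
No candidate beats all others: A beats B beats D beats A, a majority cycle.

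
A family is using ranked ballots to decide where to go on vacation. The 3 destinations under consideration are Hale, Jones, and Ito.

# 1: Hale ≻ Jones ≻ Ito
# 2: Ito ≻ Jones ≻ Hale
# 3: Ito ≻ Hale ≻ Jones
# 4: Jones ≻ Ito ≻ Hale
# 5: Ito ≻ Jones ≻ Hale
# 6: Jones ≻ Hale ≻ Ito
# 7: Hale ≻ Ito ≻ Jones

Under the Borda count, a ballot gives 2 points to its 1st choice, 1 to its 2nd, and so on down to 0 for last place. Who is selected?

Ito

Borda scores:
  Hale: 2 + 0 + 1 + 0 + 0 + 1 + 2 = 6
  Jones: 1 + 1 + 0 + 2 + 1 + 2 + 0 = 7
  Ito: 0 + 2 + 2 + 1 + 2 + 0 + 1 = 8
Ito has the highest total.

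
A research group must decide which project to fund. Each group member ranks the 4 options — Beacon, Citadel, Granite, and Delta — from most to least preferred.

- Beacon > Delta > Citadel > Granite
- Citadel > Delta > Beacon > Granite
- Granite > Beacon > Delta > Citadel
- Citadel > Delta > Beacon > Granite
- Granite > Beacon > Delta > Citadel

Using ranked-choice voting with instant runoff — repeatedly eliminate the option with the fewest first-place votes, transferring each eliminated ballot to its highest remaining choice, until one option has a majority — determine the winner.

Round 1: Citadel 2, Granite 2, Beacon 1, Delta 0. Delta has the fewest and is eliminated.
Round 2: Citadel 2, Granite 2, Beacon 1. Beacon has the fewest and is eliminated.
Round 3: Citadel 3, Granite 2. Citadel has a majority.

Citadel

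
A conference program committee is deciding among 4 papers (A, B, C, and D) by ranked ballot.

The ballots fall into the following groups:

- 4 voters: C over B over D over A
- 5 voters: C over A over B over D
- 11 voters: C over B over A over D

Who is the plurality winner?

First-place vote totals:
  A: 0
  B: 0
  C: 20
  D: 0
C has the most first-place votes.

C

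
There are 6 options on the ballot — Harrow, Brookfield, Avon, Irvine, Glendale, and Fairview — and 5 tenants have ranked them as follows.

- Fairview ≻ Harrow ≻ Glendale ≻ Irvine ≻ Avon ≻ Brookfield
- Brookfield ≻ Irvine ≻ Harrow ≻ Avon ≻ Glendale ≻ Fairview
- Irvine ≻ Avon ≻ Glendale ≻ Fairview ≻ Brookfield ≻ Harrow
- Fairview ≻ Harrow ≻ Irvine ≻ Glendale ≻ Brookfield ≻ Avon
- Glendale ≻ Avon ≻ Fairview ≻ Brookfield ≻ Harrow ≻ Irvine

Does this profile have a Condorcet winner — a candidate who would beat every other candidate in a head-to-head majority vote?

No

Head-to-head results (5 voters total):
Harrow vs Brookfield: Brookfield wins 3–2.
Harrow vs Avon: Harrow wins 3–2.
Harrow vs Irvine: Harrow wins 3–2.
Harrow vs Glendale: Harrow wins 3–2.
Harrow vs Fairview: Fairview wins 4–1.
Brookfield vs Avon: Avon wins 3–2.
Brookfield vs Irvine: Irvine wins 3–2.
Brookfield vs Glendale: Glendale wins 4–1.
Brookfield vs Fairview: Fairview wins 4–1.
Avon vs Irvine: Irvine wins 4–1.
Avon vs Glendale: Glendale wins 3–2.
Avon vs Fairview: Avon wins 3–2.
Irvine vs Glendale: Irvine wins 3–2.
Irvine vs Fairview: Fairview wins 3–2.
Glendale vs Fairview: Glendale wins 3–2.
No candidate beats all others: Harrow beats Avon beats Brookfield beats Harrow, a majority cycle.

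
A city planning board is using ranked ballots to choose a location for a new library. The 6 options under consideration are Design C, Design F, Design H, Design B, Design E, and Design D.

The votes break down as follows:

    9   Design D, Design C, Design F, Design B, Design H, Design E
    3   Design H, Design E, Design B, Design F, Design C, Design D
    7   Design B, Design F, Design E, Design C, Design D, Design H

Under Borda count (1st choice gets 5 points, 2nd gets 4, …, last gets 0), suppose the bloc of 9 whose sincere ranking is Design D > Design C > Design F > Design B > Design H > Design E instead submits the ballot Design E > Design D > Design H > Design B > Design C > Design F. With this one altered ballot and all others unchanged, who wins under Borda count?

Design E

Borda totals with the altered ballot: Design C 26, Design F 34, Design H 42, Design B 62, Design E 78, Design D 43.
The switch changes the winner from Design B to Design E.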